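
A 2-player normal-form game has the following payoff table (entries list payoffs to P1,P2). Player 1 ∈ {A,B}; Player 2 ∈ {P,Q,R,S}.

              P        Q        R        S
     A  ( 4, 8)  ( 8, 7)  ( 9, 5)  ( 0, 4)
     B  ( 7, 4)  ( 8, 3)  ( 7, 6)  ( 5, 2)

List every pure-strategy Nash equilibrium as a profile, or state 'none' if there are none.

(A,P): not NE [P1→B gives 7>4]
(A,Q): not NE [P2→P gives 8>7]
(A,R): not NE [P2→P gives 8>5]
(A,S): not NE [P1→B gives 5>0; P2→P gives 8>4]
(B,P): not NE [P2→R gives 6>4]
(B,Q): not NE [P2→R gives 6>3]
(B,R): not NE [P1→A gives 9>7]
(B,S): not NE [P2→R gives 6>2]

Equilibria: none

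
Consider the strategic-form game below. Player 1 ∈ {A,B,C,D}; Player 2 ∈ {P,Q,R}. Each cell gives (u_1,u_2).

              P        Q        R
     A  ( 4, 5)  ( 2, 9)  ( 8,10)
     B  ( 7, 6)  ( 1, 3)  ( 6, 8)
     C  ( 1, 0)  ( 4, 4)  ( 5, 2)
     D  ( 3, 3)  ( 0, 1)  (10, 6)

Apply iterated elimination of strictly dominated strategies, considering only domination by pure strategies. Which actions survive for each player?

Survivors P1:{A,C,D} P2:{Q,R}

P2 drop P (R beats it: A:10>5 B:8>6 C:2>0 D:6>3)
P1 drop B (A beats it: Q:2>1 R:8>6)
P1→{A,C,D} P2→{Q,R}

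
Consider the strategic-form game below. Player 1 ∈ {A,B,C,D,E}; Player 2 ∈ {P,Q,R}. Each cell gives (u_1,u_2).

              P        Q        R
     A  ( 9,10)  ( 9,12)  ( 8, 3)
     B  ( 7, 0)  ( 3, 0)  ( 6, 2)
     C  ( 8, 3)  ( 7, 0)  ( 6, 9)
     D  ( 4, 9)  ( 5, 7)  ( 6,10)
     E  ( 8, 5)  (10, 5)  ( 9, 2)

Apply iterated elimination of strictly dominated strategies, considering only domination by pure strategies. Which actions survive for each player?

Survivors P1:{A,E} P2:{P,Q}

P1 drop B (A beats it: P:9>7 Q:9>3 R:8>6)
P1 drop C (A beats it: P:9>8 Q:9>7 R:8>6)
P1 drop D (A beats it: P:9>4 Q:9>5 R:8>6)
P2 drop R (P beats it: A:10>3 E:5>2)
P1→{A,E} P2→{P,Q}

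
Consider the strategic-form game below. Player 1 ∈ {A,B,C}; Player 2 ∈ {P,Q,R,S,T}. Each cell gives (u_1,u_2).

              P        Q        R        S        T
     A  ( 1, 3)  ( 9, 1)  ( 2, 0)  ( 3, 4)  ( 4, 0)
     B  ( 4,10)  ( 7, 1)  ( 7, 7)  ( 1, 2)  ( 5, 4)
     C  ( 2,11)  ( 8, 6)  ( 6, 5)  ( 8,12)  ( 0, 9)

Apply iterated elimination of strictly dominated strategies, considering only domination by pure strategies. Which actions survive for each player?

Remaining: P1:{B,C} P2:{P,S}

P2 drop Q (P beats it: A:3>1 B:10>1 C:11>6)
P2 drop R (P beats it: A:3>0 B:10>7 C:11>5)
P2 drop T (P beats it: A:3>0 B:10>4 C:11>9)
P1 drop A (C beats it: P:2>1 S:8>3)
P1→{B,C} P2→{P,S}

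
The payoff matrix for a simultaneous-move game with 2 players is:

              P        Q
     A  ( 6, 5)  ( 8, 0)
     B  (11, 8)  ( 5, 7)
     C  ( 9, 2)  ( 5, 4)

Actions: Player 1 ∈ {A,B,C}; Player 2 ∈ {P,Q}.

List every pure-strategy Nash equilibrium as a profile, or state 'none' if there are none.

NE set: (B,P)

(A,P): not NE [P1→B gives 11>6]
(A,Q): not NE [P2→P gives 5>0]
(B,P): NE
(B,Q): not NE [P1→A gives 8>5; P2→P gives 8>7]
(C,P): not NE [P1→B gives 11>9; P2→Q gives 4>2]
(C,Q): not NE [P1→A gives 8>5]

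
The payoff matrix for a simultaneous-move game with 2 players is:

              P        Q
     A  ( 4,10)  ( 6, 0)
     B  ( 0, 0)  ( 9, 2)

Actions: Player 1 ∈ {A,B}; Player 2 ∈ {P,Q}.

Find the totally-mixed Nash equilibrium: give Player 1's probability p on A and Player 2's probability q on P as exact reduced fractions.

P1 indiff ⇒ q·4+(1-q)·6 = q·0+(1-q)·9 ⇒ q(4) = (1-q)(3) ⇒ q = 3/7
P2 indiff ⇒ p·10+(1-p)·0 = p·0+(1-p)·2 ⇒ p(10) = (1-p)(2) ⇒ p = 1/6

p=1/6, q=3/7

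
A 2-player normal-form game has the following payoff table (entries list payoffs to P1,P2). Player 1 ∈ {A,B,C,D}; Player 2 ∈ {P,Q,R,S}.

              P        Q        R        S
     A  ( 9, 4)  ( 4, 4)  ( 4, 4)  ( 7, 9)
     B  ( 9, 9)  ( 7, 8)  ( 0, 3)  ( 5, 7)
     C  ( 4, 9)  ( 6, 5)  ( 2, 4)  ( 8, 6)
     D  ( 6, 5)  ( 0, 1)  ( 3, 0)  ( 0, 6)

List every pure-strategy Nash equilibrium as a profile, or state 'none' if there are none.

(A,P): not NE [P2→S gives 9>4]
(A,Q): not NE [P1→B gives 7>4; P2→S gives 9>4]
(A,R): not NE [P2→S gives 9>4]
(A,S): not NE [P1→C gives 8>7]
(B,P): NE
(B,Q): not NE [P2→P gives 9>8]
(B,R): not NE [P1→A gives 4>0; P2→P gives 9>3]
(B,S): not NE [P1→C gives 8>5; P2→P gives 9>7]
(C,P): not NE [P1→B gives 9>4]
(C,Q): not NE [P1→B gives 7>6; P2→P gives 9>5]
(C,R): not NE [P1→A gives 4>2; P2→P gives 9>4]
(C,S): not NE [P2→P gives 9>6]
(D,P): not NE [P1→B gives 9>6; P2→S gives 6>5]
(D,Q): not NE [P1→B gives 7>0; P2→S gives 6>1]
(D,R): not NE [P1→A gives 4>3; P2→S gives 6>0]
(D,S): not NE [P1→C gives 8>0]

NE set: (B,P)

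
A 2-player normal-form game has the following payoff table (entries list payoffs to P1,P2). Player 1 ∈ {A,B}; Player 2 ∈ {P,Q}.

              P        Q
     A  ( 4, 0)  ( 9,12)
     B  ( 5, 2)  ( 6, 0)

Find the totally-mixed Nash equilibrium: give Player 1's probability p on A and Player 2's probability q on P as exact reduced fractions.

(p,q) = (1/7, 3/4)

P1 indiff ⇒ q·4+(1-q)·9 = q·5+(1-q)·6 ⇒ q(-1) = (1-q)(-3) ⇒ q = 3/4
P2 indiff ⇒ p·0+(1-p)·2 = p·12+(1-p)·0 ⇒ p(-12) = (1-p)(-2) ⇒ p = 1/7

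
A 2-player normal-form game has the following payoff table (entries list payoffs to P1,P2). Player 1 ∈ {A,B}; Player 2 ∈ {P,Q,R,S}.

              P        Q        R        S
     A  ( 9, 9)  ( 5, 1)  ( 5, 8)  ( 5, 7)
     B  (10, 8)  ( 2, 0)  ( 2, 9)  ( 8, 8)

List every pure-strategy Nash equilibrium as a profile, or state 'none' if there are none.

(A,P): not NE [P1→B gives 10>9]
(A,Q): not NE [P2→P gives 9>1]
(A,R): not NE [P2→P gives 9>8]
(A,S): not NE [P1→B gives 8>5; P2→P gives 9>7]
(B,P): not NE [P2→R gives 9>8]
(B,Q): not NE [P1→A gives 5>2; P2→R gives 9>0]
(B,R): not NE [P1→A gives 5>2]
(B,S): not NE [P2→R gives 9>8]

PSNE: ∅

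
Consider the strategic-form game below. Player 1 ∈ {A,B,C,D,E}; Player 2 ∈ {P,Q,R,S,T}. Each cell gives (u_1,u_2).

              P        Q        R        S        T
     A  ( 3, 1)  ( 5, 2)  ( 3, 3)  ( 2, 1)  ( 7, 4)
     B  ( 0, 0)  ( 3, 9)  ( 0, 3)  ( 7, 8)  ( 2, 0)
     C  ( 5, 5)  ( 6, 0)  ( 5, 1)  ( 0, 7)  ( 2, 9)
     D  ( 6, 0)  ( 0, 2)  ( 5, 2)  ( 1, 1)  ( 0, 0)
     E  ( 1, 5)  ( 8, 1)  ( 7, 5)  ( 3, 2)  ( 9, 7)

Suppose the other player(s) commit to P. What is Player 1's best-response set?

argmax u_1 = {D}

u_1(A vs P) = 3
u_1(B vs P) = 0
u_1(C vs P) = 5
u_1(D vs P) = 6
u_1(E vs P) = 1
max payoff 6 at {D}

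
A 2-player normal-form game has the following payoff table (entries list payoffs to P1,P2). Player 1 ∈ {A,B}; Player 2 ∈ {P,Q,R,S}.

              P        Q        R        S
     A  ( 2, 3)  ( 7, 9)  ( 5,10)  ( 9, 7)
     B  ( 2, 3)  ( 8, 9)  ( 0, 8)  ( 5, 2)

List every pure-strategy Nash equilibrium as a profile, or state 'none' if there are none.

NE set: (A,R), (B,Q)

(A,P): not NE [P2→R gives 10>3]
(A,Q): not NE [P1→B gives 8>7; P2→R gives 10>9]
(A,R): NE
(A,S): not NE [P2→R gives 10>7]
(B,P): not NE [P2→Q gives 9>3]
(B,Q): NE
(B,R): not NE [P1→A gives 5>0; P2→Q gives 9>8]
(B,S): not NE [P1→A gives 9>5; P2→Q gives 9>2]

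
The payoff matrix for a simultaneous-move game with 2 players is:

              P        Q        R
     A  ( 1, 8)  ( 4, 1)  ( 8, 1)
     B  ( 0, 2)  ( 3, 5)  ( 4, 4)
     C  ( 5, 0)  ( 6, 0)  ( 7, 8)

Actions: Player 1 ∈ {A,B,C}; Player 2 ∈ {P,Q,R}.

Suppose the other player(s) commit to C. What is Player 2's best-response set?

P2 best: {R}

u_2(P vs C) = 0
u_2(Q vs C) = 0
u_2(R vs C) = 8
max payoff 8 at {R}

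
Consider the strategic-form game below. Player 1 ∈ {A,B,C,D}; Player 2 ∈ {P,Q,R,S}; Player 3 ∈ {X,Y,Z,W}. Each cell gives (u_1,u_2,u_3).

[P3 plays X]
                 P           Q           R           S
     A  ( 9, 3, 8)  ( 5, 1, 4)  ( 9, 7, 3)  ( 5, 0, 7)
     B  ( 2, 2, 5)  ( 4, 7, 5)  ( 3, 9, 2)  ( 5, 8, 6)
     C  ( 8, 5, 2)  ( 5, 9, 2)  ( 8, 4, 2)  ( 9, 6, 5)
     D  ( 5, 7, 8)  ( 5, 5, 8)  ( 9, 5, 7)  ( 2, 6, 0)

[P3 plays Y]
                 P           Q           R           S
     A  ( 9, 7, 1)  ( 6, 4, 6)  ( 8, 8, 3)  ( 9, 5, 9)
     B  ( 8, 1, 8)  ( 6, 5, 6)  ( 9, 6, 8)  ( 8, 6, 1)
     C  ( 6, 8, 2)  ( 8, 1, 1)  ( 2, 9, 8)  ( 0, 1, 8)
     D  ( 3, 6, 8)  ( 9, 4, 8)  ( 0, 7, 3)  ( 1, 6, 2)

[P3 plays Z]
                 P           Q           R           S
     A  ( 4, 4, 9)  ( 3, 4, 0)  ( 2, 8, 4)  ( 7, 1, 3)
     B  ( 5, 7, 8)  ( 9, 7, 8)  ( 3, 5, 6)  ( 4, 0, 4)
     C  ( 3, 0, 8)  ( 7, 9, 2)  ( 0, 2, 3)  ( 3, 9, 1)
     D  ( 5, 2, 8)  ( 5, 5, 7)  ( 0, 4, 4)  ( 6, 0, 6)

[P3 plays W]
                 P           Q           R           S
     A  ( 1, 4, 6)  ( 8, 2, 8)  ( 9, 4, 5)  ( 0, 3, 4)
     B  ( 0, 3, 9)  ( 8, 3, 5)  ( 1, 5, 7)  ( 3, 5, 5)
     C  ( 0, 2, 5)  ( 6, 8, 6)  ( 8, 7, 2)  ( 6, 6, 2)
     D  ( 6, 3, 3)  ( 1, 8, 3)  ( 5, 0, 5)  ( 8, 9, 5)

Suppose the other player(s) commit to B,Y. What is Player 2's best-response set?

u_2(P vs B,Y) = 1
u_2(Q vs B,Y) = 5
u_2(R vs B,Y) = 6
u_2(S vs B,Y) = 6
max payoff 6 at {R,S}

P2 best: {R,S}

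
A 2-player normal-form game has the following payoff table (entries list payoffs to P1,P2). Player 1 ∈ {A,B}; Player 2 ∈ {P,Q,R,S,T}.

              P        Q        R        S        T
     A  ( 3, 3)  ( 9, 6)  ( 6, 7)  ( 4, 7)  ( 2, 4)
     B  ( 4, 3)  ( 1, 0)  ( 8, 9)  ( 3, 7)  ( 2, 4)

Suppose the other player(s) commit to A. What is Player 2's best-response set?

BR_2 = {R,S}

u_2(P vs A) = 3
u_2(Q vs A) = 6
u_2(R vs A) = 7
u_2(S vs A) = 7
u_2(T vs A) = 4
max payoff 7 at {R,S}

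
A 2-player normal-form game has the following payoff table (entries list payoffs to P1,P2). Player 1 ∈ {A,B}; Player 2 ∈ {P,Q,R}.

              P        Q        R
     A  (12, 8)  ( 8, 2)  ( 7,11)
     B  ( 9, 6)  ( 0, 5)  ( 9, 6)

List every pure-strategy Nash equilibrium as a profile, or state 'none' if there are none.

Nash profiles: (B,R)

(A,P): not NE [P2→R gives 11>8]
(A,Q): not NE [P2→R gives 11>2]
(A,R): not NE [P1→B gives 9>7]
(B,P): not NE [P1→A gives 12>9]
(B,Q): not NE [P1→A gives 8>0; P2→R gives 6>5]
(B,R): NE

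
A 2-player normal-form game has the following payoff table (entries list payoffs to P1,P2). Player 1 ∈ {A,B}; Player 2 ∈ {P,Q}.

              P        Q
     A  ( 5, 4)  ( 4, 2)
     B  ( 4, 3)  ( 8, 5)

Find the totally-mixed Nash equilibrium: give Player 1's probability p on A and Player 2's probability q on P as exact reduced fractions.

p=1/2, q=4/5

P1 indiff ⇒ q·5+(1-q)·4 = q·4+(1-q)·8 ⇒ q(1) = (1-q)(4) ⇒ q = 4/5
P2 indiff ⇒ p·4+(1-p)·3 = p·2+(1-p)·5 ⇒ p(2) = (1-p)(2) ⇒ p = 1/2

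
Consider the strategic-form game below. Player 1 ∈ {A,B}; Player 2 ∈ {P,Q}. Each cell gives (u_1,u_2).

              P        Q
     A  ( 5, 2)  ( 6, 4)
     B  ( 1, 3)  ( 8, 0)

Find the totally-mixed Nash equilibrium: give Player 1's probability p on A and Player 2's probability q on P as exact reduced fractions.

(p,q) = (3/5, 1/3)

P1 indiff ⇒ q·5+(1-q)·6 = q·1+(1-q)·8 ⇒ q(4) = (1-q)(2) ⇒ q = 1/3
P2 indiff ⇒ p·2+(1-p)·3 = p·4+(1-p)·0 ⇒ p(-2) = (1-p)(-3) ⇒ p = 3/5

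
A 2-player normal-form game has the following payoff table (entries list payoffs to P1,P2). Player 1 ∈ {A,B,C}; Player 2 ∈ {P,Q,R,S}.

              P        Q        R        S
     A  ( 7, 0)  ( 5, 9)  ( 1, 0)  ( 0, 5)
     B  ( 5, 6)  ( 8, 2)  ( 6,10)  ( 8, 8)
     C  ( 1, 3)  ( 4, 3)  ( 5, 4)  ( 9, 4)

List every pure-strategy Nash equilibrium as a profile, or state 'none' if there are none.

(A,P): not NE [P2→Q gives 9>0]
(A,Q): not NE [P1→B gives 8>5]
(A,R): not NE [P1→B gives 6>1; P2→Q gives 9>0]
(A,S): not NE [P1→C gives 9>0; P2→Q gives 9>5]
(B,P): not NE [P1→A gives 7>5; P2→R gives 10>6]
(B,Q): not NE [P2→R gives 10>2]
(B,R): NE
(B,S): not NE [P1→C gives 9>8; P2→R gives 10>8]
(C,P): not NE [P1→A gives 7>1; P2→S gives 4>3]
(C,Q): not NE [P1→B gives 8>4; P2→S gives 4>3]
(C,R): not NE [P1→B gives 6>5]
(C,S): NE

PSNE = {(B,R), (C,S)}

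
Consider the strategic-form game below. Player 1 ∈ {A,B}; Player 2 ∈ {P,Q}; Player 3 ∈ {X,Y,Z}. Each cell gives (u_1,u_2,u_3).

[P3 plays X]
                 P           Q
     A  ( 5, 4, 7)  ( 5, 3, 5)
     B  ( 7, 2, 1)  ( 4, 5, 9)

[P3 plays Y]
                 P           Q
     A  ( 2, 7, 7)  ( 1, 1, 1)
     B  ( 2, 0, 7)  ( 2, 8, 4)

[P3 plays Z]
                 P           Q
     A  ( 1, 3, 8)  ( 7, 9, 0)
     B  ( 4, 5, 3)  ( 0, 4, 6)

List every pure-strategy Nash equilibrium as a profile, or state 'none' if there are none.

(A,P,X): not NE [P1→B gives 7>5; P3→Z gives 8>7]
(A,P,Y): not NE [P3→Z gives 8>7]
(A,P,Z): not NE [P1→B gives 4>1; P2→Q gives 9>3]
(A,Q,X): not NE [P2→P gives 4>3]
(A,Q,Y): not NE [P1→B gives 2>1; P2→P gives 7>1; P3→X gives 5>1]
(A,Q,Z): not NE [P3→X gives 5>0]
(B,P,X): not NE [P2→Q gives 5>2; P3→Y gives 7>1]
(B,P,Y): not NE [P2→Q gives 8>0]
(B,P,Z): not NE [P3→Y gives 7>3]
(B,Q,X): not NE [P1→A gives 5>4]
(B,Q,Y): not NE [P3→X gives 9>4]
(B,Q,Z): not NE [P1→A gives 7>0; P2→P gives 5>4; P3→X gives 9>6]

No pure NE.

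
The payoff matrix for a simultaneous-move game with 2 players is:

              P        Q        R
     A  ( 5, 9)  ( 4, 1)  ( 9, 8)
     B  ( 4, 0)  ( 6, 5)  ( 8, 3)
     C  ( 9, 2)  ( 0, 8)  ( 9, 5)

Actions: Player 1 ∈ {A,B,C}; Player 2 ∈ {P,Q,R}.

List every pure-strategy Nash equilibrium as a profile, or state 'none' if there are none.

Nash profiles: (B,Q)

(A,P): not NE [P1→C gives 9>5]
(A,Q): not NE [P1→B gives 6>4; P2→P gives 9>1]
(A,R): not NE [P2→P gives 9>8]
(B,P): not NE [P1→C gives 9>4; P2→Q gives 5>0]
(B,Q): NE
(B,R): not NE [P1→C gives 9>8; P2→Q gives 5>3]
(C,P): not NE [P2→Q gives 8>2]
(C,Q): not NE [P1→B gives 6>0]
(C,R): not NE [P2→Q gives 8>5]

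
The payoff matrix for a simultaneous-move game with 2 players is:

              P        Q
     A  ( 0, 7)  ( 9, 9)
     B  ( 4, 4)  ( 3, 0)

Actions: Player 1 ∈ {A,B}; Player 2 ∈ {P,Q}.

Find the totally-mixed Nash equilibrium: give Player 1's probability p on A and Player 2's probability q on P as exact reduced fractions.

P1 indiff ⇒ q·0+(1-q)·9 = q·4+(1-q)·3 ⇒ q(-4) = (1-q)(-6) ⇒ q = 3/5
P2 indiff ⇒ p·7+(1-p)·4 = p·9+(1-p)·0 ⇒ p(-2) = (1-p)(-4) ⇒ p = 2/3

p=2/3, q=3/5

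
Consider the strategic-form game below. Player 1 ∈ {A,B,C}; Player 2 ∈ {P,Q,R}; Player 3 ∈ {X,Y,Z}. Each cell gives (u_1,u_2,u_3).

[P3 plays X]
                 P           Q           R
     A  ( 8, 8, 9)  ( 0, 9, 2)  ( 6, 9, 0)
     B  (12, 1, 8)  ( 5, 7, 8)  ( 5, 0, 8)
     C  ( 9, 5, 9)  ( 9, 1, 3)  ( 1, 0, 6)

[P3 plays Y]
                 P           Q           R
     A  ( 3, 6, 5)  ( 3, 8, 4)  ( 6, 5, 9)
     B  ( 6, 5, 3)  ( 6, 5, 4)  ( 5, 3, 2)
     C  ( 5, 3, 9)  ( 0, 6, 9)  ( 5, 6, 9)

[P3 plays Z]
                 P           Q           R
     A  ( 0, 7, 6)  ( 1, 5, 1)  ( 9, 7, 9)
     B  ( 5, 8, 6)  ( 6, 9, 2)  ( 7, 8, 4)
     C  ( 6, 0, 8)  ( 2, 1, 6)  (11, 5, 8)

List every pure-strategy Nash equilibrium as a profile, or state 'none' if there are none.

(A,P,X): not NE [P1→B gives 12>8; P2→R gives 9>8]
(A,P,Y): not NE [P1→B gives 6>3; P2→Q gives 8>6; P3→X gives 9>5]
(A,P,Z): not NE [P1→C gives 6>0; P3→X gives 9>6]
(A,Q,X): not NE [P1→C gives 9>0; P3→Y gives 4>2]
(A,Q,Y): not NE [P1→B gives 6>3]
(A,Q,Z): not NE [P1→B gives 6>1; P2→R gives 7>5; P3→Y gives 4>1]
(A,R,X): not NE [P3→Z gives 9>0]
(A,R,Y): not NE [P2→Q gives 8>5]
(A,R,Z): not NE [P1→C gives 11>9]
(B,P,X): not NE [P2→Q gives 7>1]
(B,P,Y): not NE [P3→X gives 8>3]
(B,P,Z): not NE [P1→C gives 6>5; P2→Q gives 9>8; P3→X gives 8>6]
(B,Q,X): not NE [P1→C gives 9>5]
(B,Q,Y): not NE [P3→X gives 8>4]
(B,Q,Z): not NE [P3→X gives 8>2]
(B,R,X): not NE [P1→A gives 6>5; P2→Q gives 7>0]
(B,R,Y): not NE [P1→A gives 6>5; P2→Q gives 5>3; P3→X gives 8>2]
(B,R,Z): not NE [P1→C gives 11>7; P2→Q gives 9>8; P3→X gives 8>4]
(C,P,X): not NE [P1→B gives 12>9]
(C,P,Y): not NE [P1→B gives 6>5; P2→R gives 6>3]
(C,P,Z): not NE [P2→R gives 5>0; P3→Y gives 9>8]
(C,Q,X): not NE [P2→P gives 5>1; P3→Y gives 9>3]
(C,Q,Y): not NE [P1→B gives 6>0]
(C,Q,Z): not NE [P1→B gives 6>2; P2→R gives 5>1; P3→Y gives 9>6]
(C,R,X): not NE [P1→A gives 6>1; P2→P gives 5>0; P3→Y gives 9>6]
(C,R,Y): not NE [P1→A gives 6>5]
(C,R,Z): not NE [P3→Y gives 9>8]

Equilibria: none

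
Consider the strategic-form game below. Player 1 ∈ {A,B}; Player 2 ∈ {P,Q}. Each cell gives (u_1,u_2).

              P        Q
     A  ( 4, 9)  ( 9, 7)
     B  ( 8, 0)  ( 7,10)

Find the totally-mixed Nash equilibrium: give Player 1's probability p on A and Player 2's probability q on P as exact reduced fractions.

P1 mixes 5/6 on A; P2 mixes 1/3 on P

P1 indiff ⇒ q·4+(1-q)·9 = q·8+(1-q)·7 ⇒ q(-4) = (1-q)(-2) ⇒ q = 1/3
P2 indiff ⇒ p·9+(1-p)·0 = p·7+(1-p)·10 ⇒ p(2) = (1-p)(10) ⇒ p = 5/6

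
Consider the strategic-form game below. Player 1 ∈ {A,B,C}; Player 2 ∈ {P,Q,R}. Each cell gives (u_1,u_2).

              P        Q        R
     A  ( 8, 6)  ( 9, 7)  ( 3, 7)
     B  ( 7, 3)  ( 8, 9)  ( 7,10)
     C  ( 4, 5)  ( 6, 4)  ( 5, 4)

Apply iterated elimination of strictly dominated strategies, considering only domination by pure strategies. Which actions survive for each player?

Survivors P1:{A,B} P2:{Q,R}

P1 drop C (B beats it: P:7>4 Q:8>6 R:7>5)
P2 drop P (Q beats it: A:7>6 B:9>3)
P1→{A,B} P2→{Q,R}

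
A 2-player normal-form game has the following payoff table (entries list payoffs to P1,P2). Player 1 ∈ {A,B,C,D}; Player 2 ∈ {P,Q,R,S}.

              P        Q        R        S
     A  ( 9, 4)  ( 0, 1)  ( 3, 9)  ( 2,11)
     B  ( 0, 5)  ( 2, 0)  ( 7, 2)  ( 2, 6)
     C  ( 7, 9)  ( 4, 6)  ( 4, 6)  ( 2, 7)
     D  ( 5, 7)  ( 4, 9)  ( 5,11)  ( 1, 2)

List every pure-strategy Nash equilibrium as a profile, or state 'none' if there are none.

(A,P): not NE [P2→S gives 11>4]
(A,Q): not NE [P1→D gives 4>0; P2→S gives 11>1]
(A,R): not NE [P1→B gives 7>3; P2→S gives 11>9]
(A,S): NE
(B,P): not NE [P1→A gives 9>0; P2→S gives 6>5]
(B,Q): not NE [P1→D gives 4>2; P2→S gives 6>0]
(B,R): not NE [P2→S gives 6>2]
(B,S): NE
(C,P): not NE [P1→A gives 9>7]
(C,Q): not NE [P2→P gives 9>6]
(C,R): not NE [P1→B gives 7>4; P2→P gives 9>6]
(C,S): not NE [P2→P gives 9>7]
(D,P): not NE [P1→A gives 9>5; P2→R gives 11>7]
(D,Q): not NE [P2→R gives 11>9]
(D,R): not NE [P1→B gives 7>5]
(D,S): not NE [P1→C gives 2>1; P2→R gives 11>2]

PSNE = {(A,S), (B,S)}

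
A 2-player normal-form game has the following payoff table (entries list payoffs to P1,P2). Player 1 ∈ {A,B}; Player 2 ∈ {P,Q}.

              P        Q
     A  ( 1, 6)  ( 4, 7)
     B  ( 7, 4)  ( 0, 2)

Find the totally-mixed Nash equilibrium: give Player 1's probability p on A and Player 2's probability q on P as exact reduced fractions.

p=2/3, q=2/5

P1 indiff ⇒ q·1+(1-q)·4 = q·7+(1-q)·0 ⇒ q(-6) = (1-q)(-4) ⇒ q = 2/5
P2 indiff ⇒ p·6+(1-p)·4 = p·7+(1-p)·2 ⇒ p(-1) = (1-p)(-2) ⇒ p = 2/3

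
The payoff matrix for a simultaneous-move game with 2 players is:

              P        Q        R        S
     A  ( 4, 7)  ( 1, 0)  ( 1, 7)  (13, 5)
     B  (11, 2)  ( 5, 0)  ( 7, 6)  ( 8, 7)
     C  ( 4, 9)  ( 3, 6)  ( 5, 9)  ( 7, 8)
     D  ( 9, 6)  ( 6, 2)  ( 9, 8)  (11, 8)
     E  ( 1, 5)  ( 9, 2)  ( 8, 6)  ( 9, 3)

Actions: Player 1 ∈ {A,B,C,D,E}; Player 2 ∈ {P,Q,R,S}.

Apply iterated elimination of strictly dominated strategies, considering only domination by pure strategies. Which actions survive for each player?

P1 drop C (B beats it: P:11>4 Q:5>3 R:7>5 S:8>7)
P2 drop Q (P beats it: A:7>0 B:2>0 D:6>2 E:5>2)
P1 drop E (D beats it: P:9>1 R:9>8 S:11>9)
P1→{A,B,D} P2→{P,R,S}

Survivors P1:{A,B,D} P2:{P,R,S}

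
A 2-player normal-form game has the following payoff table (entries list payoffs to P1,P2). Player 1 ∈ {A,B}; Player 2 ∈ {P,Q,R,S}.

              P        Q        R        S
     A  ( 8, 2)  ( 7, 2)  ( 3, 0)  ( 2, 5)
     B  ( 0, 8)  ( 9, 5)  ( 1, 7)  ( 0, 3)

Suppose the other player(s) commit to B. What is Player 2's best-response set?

argmax u_2 = {P}

u_2(P vs B) = 8
u_2(Q vs B) = 5
u_2(R vs B) = 7
u_2(S vs B) = 3
max payoff 8 at {P}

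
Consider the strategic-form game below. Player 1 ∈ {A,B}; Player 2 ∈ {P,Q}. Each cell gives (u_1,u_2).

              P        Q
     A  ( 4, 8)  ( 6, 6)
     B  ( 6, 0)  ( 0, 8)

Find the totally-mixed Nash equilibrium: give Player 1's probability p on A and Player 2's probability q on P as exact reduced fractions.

(p,q) = (4/5, 3/4)

P1 indiff ⇒ q·4+(1-q)·6 = q·6+(1-q)·0 ⇒ q(-2) = (1-q)(-6) ⇒ q = 3/4
P2 indiff ⇒ p·8+(1-p)·0 = p·6+(1-p)·8 ⇒ p(2) = (1-p)(8) ⇒ p = 4/5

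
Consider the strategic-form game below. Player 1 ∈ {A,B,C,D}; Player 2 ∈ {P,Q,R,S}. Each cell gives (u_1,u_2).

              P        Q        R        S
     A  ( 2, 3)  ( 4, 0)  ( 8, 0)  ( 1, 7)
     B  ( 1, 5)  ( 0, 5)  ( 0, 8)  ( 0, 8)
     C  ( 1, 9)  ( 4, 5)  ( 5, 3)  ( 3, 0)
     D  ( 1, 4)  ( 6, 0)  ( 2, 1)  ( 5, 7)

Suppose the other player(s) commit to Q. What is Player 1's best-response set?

u_1(A vs Q) = 4
u_1(B vs Q) = 0
u_1(C vs Q) = 4
u_1(D vs Q) = 6
max payoff 6 at {D}

argmax u_1 = {D}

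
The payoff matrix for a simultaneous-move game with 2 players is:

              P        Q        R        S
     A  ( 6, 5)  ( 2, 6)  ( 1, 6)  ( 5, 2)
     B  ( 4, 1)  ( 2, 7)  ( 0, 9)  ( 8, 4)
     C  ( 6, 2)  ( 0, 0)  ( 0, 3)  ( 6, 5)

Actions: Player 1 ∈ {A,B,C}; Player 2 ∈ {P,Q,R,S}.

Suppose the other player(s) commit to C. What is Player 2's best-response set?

P2 best: {S}

u_2(P vs C) = 2
u_2(Q vs C) = 0
u_2(R vs C) = 3
u_2(S vs C) = 5
max payoff 5 at {S}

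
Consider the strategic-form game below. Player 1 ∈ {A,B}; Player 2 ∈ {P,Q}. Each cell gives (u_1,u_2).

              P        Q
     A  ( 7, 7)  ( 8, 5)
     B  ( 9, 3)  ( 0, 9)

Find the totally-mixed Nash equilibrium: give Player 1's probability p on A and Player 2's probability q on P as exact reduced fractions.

(p,q) = (3/4, 4/5)

P1 indiff ⇒ q·7+(1-q)·8 = q·9+(1-q)·0 ⇒ q(-2) = (1-q)(-8) ⇒ q = 4/5
P2 indiff ⇒ p·7+(1-p)·3 = p·5+(1-p)·9 ⇒ p(2) = (1-p)(6) ⇒ p = 3/4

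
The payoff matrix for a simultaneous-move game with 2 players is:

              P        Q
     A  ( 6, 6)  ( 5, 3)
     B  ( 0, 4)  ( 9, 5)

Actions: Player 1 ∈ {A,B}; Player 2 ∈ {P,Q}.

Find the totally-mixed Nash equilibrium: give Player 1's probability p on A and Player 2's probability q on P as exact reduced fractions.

P1 indiff ⇒ q·6+(1-q)·5 = q·0+(1-q)·9 ⇒ q(6) = (1-q)(4) ⇒ q = 2/5
P2 indiff ⇒ p·6+(1-p)·4 = p·3+(1-p)·5 ⇒ p(3) = (1-p)(1) ⇒ p = 1/4

(p,q) = (1/4, 2/5)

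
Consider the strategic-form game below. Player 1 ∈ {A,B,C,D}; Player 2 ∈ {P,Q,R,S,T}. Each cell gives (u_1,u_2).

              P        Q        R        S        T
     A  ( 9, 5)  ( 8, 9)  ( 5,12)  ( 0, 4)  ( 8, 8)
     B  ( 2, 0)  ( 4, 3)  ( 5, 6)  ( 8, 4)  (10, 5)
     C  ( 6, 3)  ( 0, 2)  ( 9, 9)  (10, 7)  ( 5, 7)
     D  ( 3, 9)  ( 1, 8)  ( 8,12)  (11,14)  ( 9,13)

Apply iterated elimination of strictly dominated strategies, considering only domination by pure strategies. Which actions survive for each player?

IESDS → P1:{B,C,D} P2:{R,S,T}

P2 drop P (R beats it: A:12>5 B:6>0 C:9>3 D:12>9)
P2 drop Q (R beats it: A:12>9 B:6>3 C:9>2 D:12>8)
P1 drop A (D beats it: R:8>5 S:11>0 T:9>8)
P1→{B,C,D} P2→{R,S,T}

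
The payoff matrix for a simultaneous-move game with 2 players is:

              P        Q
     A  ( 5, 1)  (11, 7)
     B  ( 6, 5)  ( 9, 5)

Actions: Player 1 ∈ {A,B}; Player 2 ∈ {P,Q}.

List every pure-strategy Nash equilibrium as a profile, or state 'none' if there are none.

(A,P): not NE [P1→B gives 6>5; P2→Q gives 7>1]
(A,Q): NE
(B,P): NE
(B,Q): not NE [P1→A gives 11>9]

PSNE = {(A,Q), (B,P)}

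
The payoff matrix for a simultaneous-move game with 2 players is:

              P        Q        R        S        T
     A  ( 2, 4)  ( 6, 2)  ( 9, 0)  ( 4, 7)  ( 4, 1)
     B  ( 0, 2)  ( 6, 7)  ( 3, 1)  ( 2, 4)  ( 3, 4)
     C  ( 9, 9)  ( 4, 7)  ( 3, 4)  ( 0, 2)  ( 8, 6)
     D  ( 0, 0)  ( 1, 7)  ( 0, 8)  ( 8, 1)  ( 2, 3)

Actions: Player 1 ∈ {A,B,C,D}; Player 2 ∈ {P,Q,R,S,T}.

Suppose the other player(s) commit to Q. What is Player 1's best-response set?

P1 best: {A,B}

u_1(A vs Q) = 6
u_1(B vs Q) = 6
u_1(C vs Q) = 4
u_1(D vs Q) = 1
max payoff 6 at {A,B}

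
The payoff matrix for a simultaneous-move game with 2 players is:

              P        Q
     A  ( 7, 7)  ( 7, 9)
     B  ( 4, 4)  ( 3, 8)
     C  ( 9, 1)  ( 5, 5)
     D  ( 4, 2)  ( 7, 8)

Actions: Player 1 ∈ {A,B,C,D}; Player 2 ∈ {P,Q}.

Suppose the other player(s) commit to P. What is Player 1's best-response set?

BR_1 = {C}

u_1(A vs P) = 7
u_1(B vs P) = 4
u_1(C vs P) = 9
u_1(D vs P) = 4
max payoff 9 at {C}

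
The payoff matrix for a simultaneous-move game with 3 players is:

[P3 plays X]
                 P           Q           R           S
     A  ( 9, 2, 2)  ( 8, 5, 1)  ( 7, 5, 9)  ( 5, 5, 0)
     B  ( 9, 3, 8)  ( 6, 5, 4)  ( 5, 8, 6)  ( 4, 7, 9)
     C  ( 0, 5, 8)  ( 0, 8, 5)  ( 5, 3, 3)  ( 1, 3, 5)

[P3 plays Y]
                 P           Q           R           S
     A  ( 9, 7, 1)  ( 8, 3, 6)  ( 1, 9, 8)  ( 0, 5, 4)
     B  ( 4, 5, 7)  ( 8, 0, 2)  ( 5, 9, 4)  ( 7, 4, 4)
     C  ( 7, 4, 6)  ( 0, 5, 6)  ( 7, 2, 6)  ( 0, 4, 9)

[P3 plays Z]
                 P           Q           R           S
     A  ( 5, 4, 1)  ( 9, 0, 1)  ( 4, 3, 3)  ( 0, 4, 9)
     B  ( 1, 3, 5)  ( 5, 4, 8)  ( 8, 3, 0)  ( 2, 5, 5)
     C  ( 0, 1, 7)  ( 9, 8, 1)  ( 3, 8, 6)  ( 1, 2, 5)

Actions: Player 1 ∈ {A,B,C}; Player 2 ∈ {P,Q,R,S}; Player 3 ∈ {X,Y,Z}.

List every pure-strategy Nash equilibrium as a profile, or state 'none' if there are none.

(A,P,X): not NE [P2→S gives 5>2]
(A,P,Y): not NE [P2→R gives 9>7; P3→X gives 2>1]
(A,P,Z): not NE [P3→X gives 2>1]
(A,Q,X): not NE [P3→Y gives 6>1]
(A,Q,Y): not NE [P2→R gives 9>3]
(A,Q,Z): not NE [P2→S gives 4>0; P3→Y gives 6>1]
(A,R,X): NE
(A,R,Y): not NE [P1→C gives 7>1; P3→X gives 9>8]
(A,R,Z): not NE [P1→B gives 8>4; P2→S gives 4>3; P3→X gives 9>3]
(A,S,X): not NE [P3→Z gives 9>0]
(A,S,Y): not NE [P1→B gives 7>0; P2→R gives 9>5; P3→Z gives 9>4]
(A,S,Z): not NE [P1→B gives 2>0]
(B,P,X): not NE [P2→R gives 8>3]
(B,P,Y): not NE [P1→A gives 9>4; P2→R gives 9>5; P3→X gives 8>7]
(B,P,Z): not NE [P1→A gives 5>1; P2→S gives 5>3; P3→X gives 8>5]
(B,Q,X): not NE [P1→A gives 8>6; P2→R gives 8>5; P3→Z gives 8>4]
(B,Q,Y): not NE [P2→R gives 9>0; P3→Z gives 8>2]
(B,Q,Z): not NE [P1→C gives 9>5; P2→S gives 5>4]
(B,R,X): not NE [P1→A gives 7>5]
(B,R,Y): not NE [P1→C gives 7>5; P3→X gives 6>4]
(B,R,Z): not NE [P2→S gives 5>3; P3→X gives 6>0]
(B,S,X): not NE [P1→A gives 5>4; P2→R gives 8>7]
(B,S,Y): not NE [P2→R gives 9>4; P3→X gives 9>4]
(B,S,Z): not NE [P3→X gives 9>5]
(C,P,X): not NE [P1→B gives 9>0; P2→Q gives 8>5]
(C,P,Y): not NE [P1→A gives 9>7; P2→Q gives 5>4; P3→X gives 8>6]
(C,P,Z): not NE [P1→A gives 5>0; P2→R gives 8>1; P3→X gives 8>7]
(C,Q,X): not NE [P1→A gives 8>0; P3→Y gives 6>5]
(C,Q,Y): not NE [P1→B gives 8>0]
(C,Q,Z): not NE [P3→Y gives 6>1]
(C,R,X): not NE [P1→A gives 7>5; P2→Q gives 8>3; P3→Z gives 6>3]
(C,R,Y): not NE [P2→Q gives 5>2]
(C,R,Z): not NE [P1→B gives 8>3]
(C,S,X): not NE [P1→A gives 5>1; P2→Q gives 8>3; P3→Y gives 9>5]
(C,S,Y): not NE [P1→B gives 7>0; P2→Q gives 5>4]
(C,S,Z): not NE [P1→B gives 2>1; P2→R gives 8>2; P3→Y gives 9>5]

Nash profiles: (A,R,X)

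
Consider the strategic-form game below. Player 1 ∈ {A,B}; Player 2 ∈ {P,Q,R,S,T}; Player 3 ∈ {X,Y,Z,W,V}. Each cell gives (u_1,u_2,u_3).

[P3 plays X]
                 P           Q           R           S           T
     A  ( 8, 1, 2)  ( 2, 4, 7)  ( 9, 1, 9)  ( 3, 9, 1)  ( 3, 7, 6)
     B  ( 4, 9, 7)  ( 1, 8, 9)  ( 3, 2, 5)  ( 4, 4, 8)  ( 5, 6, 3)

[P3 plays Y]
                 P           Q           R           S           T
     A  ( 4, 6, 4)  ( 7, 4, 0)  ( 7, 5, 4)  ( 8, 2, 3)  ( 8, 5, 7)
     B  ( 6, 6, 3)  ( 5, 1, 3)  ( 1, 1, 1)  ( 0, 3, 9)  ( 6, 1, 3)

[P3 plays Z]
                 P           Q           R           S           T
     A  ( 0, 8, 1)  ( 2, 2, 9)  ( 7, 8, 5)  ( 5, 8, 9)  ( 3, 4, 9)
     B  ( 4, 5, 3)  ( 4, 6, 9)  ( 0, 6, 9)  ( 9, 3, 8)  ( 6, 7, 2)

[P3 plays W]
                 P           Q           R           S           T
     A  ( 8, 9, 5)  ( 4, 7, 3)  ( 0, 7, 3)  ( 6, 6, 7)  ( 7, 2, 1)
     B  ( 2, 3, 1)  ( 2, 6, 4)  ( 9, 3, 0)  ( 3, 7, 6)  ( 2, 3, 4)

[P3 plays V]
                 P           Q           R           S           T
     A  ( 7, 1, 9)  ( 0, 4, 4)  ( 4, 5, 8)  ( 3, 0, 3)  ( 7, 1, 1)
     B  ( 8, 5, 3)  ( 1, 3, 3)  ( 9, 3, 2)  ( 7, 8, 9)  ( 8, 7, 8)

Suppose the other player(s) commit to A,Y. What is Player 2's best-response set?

u_2(P vs A,Y) = 6
u_2(Q vs A,Y) = 4
u_2(R vs A,Y) = 5
u_2(S vs A,Y) = 2
u_2(T vs A,Y) = 5
max payoff 6 at {P}

BR_2 = {P}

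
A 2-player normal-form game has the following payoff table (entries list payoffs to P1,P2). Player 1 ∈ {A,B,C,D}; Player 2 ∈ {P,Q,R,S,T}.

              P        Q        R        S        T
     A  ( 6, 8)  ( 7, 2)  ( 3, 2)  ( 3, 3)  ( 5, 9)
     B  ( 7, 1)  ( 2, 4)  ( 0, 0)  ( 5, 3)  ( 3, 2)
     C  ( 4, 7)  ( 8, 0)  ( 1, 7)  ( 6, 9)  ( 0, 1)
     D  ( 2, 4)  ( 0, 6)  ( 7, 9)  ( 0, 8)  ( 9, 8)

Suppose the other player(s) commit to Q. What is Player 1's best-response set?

P1 best: {C}

u_1(A vs Q) = 7
u_1(B vs Q) = 2
u_1(C vs Q) = 8
u_1(D vs Q) = 0
max payoff 8 at {C}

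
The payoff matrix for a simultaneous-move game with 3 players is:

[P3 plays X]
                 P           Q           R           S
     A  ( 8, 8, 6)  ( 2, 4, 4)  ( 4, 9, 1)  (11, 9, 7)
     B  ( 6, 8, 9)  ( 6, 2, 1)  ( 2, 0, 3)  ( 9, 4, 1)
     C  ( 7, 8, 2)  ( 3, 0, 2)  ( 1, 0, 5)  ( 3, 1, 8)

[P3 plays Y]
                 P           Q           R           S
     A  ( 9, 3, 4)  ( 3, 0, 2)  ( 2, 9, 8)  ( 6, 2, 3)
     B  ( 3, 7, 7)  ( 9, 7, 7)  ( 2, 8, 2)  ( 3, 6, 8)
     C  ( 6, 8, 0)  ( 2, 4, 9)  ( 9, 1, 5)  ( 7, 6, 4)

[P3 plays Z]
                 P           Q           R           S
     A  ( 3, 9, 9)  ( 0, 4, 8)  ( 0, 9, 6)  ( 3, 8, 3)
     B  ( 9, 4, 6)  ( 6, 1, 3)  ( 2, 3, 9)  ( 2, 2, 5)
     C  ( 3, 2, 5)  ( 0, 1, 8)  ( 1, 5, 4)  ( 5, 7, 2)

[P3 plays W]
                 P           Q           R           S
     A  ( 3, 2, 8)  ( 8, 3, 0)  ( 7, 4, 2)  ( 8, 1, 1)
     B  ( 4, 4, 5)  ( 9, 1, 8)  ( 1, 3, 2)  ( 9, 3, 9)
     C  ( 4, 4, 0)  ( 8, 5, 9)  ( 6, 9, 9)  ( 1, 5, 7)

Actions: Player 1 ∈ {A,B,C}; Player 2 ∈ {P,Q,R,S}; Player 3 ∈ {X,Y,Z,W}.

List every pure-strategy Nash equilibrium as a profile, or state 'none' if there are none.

(A,P,X): not NE [P2→S gives 9>8; P3→Z gives 9>6]
(A,P,Y): not NE [P2→R gives 9>3; P3→Z gives 9>4]
(A,P,Z): not NE [P1→B gives 9>3]
(A,P,W): not NE [P1→C gives 4>3; P2→R gives 4>2; P3→Z gives 9>8]
(A,Q,X): not NE [P1→B gives 6>2; P2→S gives 9>4; P3→Z gives 8>4]
(A,Q,Y): not NE [P1→B gives 9>3; P2→R gives 9>0; P3→Z gives 8>2]
(A,Q,Z): not NE [P1→B gives 6>0; P2→R gives 9>4]
(A,Q,W): not NE [P1→B gives 9>8; P2→R gives 4>3; P3→Z gives 8>0]
(A,R,X): not NE [P3→Y gives 8>1]
(A,R,Y): not NE [P1→C gives 9>2]
(A,R,Z): not NE [P1→B gives 2>0; P3→Y gives 8>6]
(A,R,W): not NE [P3→Y gives 8>2]
(A,S,X): NE
(A,S,Y): not NE [P1→C gives 7>6; P2→R gives 9>2; P3→X gives 7>3]
(A,S,Z): not NE [P1→C gives 5>3; P2→R gives 9>8; P3→X gives 7>3]
(A,S,W): not NE [P1→B gives 9>8; P2→R gives 4>1; P3→X gives 7>1]
(B,P,X): not NE [P1→A gives 8>6]
(B,P,Y): not NE [P1→A gives 9>3; P2→R gives 8>7; P3→X gives 9>7]
(B,P,Z): not NE [P3→X gives 9>6]
(B,P,W): not NE [P3→X gives 9>5]
(B,Q,X): not NE [P2→P gives 8>2; P3→W gives 8>1]
(B,Q,Y): not NE [P2→R gives 8>7; P3→W gives 8>7]
(B,Q,Z): not NE [P2→P gives 4>1; P3→W gives 8>3]
(B,Q,W): not NE [P2→P gives 4>1]
(B,R,X): not NE [P1→A gives 4>2; P2→P gives 8>0; P3→Z gives 9>3]
(B,R,Y): not NE [P1→C gives 9>2; P3→Z gives 9>2]
(B,R,Z): not NE [P2→P gives 4>3]
(B,R,W): not NE [P1→A gives 7>1; P2→P gives 4>3; P3→Z gives 9>2]
(B,S,X): not NE [P1→A gives 11>9; P2→P gives 8>4; P3→W gives 9>1]
(B,S,Y): not NE [P1→C gives 7>3; P2→R gives 8>6; P3→W gives 9>8]
(B,S,Z): not NE [P1→C gives 5>2; P2→P gives 4>2; P3→W gives 9>5]
(B,S,W): not NE [P2→P gives 4>3]
(C,P,X): not NE [P1→A gives 8>7; P3→Z gives 5>2]
(C,P,Y): not NE [P1→A gives 9>6; P3→Z gives 5>0]
(C,P,Z): not NE [P1→B gives 9>3; P2→S gives 7>2]
(C,P,W): not NE [P2→R gives 9>4; P3→Z gives 5>0]
(C,Q,X): not NE [P1→B gives 6>3; P2→P gives 8>0; P3→W gives 9>2]
(C,Q,Y): not NE [P1→B gives 9>2; P2→P gives 8>4]
(C,Q,Z): not NE [P1→B gives 6>0; P2→S gives 7>1; P3→W gives 9>8]
(C,Q,W): not NE [P1→B gives 9>8; P2→R gives 9>5]
(C,R,X): not NE [P1→A gives 4>1; P2→P gives 8>0; P3→W gives 9>5]
(C,R,Y): not NE [P2→P gives 8>1; P3→W gives 9>5]
(C,R,Z): not NE [P1→B gives 2>1; P2→S gives 7>5; P3→W gives 9>4]
(C,R,W): not NE [P1→A gives 7>6]
(C,S,X): not NE [P1→A gives 11>3; P2→P gives 8>1]
(C,S,Y): not NE [P2→P gives 8>6; P3→X gives 8>4]
(C,S,Z): not NE [P3→X gives 8>2]
(C,S,W): not NE [P1→B gives 9>1; P2→R gives 9>5; P3→X gives 8>7]

PSNE = {(A,S,X)}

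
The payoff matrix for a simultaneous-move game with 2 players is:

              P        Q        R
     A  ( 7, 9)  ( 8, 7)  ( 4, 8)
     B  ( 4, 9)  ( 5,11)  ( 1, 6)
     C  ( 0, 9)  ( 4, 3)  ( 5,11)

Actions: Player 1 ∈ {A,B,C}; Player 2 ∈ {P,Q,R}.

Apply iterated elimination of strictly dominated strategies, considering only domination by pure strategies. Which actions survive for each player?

P1 drop B (A beats it: P:7>4 Q:8>5 R:4>1)
P2 drop Q (P beats it: A:9>7 C:9>3)
P1→{A,C} P2→{P,R}

Survivors P1:{A,C} P2:{P,R}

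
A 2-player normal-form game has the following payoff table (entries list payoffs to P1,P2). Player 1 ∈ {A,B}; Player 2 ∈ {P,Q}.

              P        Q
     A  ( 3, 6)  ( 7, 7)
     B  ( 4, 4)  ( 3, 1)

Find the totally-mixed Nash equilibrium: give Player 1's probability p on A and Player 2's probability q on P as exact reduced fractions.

(p,q) = (3/4, 4/5)

P1 indiff ⇒ q·3+(1-q)·7 = q·4+(1-q)·3 ⇒ q(-1) = (1-q)(-4) ⇒ q = 4/5
P2 indiff ⇒ p·6+(1-p)·4 = p·7+(1-p)·1 ⇒ p(-1) = (1-p)(-3) ⇒ p = 3/4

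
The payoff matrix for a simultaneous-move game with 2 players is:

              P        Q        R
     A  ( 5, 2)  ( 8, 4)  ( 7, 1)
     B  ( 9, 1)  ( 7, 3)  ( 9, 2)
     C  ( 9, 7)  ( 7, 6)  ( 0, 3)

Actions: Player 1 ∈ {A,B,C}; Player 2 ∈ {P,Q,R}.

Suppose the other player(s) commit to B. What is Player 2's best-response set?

u_2(P vs B) = 1
u_2(Q vs B) = 3
u_2(R vs B) = 2
max payoff 3 at {Q}

P2 best: {Q}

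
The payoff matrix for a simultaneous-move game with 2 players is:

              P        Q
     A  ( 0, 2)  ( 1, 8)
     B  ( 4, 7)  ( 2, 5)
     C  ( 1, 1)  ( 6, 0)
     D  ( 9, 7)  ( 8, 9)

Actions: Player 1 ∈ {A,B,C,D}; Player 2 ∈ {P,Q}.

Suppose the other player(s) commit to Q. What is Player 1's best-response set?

u_1(A vs Q) = 1
u_1(B vs Q) = 2
u_1(C vs Q) = 6
u_1(D vs Q) = 8
max payoff 8 at {D}

P1 best: {D}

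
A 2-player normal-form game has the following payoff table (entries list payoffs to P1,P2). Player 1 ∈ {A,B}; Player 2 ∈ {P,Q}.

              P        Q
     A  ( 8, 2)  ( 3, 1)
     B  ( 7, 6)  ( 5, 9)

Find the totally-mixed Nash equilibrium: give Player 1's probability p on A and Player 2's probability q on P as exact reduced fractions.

P1 indiff ⇒ q·8+(1-q)·3 = q·7+(1-q)·5 ⇒ q(1) = (1-q)(2) ⇒ q = 2/3
P2 indiff ⇒ p·2+(1-p)·6 = p·1+(1-p)·9 ⇒ p(1) = (1-p)(3) ⇒ p = 3/4

P1 mixes 3/4 on A; P2 mixes 2/3 on P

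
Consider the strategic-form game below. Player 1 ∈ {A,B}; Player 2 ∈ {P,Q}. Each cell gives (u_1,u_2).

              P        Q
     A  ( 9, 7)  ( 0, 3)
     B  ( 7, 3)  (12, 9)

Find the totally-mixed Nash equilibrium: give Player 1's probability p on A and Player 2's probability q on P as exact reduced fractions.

P1 indiff ⇒ q·9+(1-q)·0 = q·7+(1-q)·12 ⇒ q(2) = (1-q)(12) ⇒ q = 6/7
P2 indiff ⇒ p·7+(1-p)·3 = p·3+(1-p)·9 ⇒ p(4) = (1-p)(6) ⇒ p = 3/5

(p,q) = (3/5, 6/7)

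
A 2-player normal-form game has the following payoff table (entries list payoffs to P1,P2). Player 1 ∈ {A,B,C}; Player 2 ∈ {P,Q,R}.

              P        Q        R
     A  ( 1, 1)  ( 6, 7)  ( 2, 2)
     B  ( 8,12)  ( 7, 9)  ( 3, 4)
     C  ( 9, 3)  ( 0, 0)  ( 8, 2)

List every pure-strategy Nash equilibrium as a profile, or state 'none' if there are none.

(A,P): not NE [P1→C gives 9>1; P2→Q gives 7>1]
(A,Q): not NE [P1→B gives 7>6]
(A,R): not NE [P1→C gives 8>2; P2→Q gives 7>2]
(B,P): not NE [P1→C gives 9>8]
(B,Q): not NE [P2→P gives 12>9]
(B,R): not NE [P1→C gives 8>3; P2→P gives 12>4]
(C,P): NE
(C,Q): not NE [P1→B gives 7>0; P2→P gives 3>0]
(C,R): not NE [P2→P gives 3>2]

PSNE = {(C,P)}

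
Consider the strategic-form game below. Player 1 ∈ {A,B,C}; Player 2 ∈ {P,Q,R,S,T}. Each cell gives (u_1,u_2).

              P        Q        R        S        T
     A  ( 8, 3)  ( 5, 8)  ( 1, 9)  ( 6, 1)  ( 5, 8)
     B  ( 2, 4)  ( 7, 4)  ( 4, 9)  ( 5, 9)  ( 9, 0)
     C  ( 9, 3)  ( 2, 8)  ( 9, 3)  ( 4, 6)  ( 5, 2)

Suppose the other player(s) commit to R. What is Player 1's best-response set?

P1 best: {C}

u_1(A vs R) = 1
u_1(B vs R) = 4
u_1(C vs R) = 9
max payoff 9 at {C}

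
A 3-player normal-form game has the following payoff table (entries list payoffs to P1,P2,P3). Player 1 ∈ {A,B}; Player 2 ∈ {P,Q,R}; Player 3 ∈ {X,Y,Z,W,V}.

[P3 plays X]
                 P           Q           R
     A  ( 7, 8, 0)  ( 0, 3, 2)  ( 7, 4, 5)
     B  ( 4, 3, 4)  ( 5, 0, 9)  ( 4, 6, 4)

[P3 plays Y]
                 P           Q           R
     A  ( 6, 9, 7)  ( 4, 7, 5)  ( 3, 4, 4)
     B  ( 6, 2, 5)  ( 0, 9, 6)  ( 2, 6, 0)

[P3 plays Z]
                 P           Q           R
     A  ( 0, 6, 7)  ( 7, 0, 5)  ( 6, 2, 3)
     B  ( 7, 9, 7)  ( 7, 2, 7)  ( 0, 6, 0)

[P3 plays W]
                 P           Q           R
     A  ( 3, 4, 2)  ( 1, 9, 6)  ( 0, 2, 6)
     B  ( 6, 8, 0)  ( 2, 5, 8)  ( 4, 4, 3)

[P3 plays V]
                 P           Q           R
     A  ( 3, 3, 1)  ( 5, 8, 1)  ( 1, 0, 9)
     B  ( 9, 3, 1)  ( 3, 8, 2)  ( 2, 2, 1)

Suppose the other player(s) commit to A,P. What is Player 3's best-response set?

u_3(X vs A,P) = 0
u_3(Y vs A,P) = 7
u_3(Z vs A,P) = 7
u_3(W vs A,P) = 2
u_3(V vs A,P) = 1
max payoff 7 at {Y,Z}

BR_3 = {Y,Z}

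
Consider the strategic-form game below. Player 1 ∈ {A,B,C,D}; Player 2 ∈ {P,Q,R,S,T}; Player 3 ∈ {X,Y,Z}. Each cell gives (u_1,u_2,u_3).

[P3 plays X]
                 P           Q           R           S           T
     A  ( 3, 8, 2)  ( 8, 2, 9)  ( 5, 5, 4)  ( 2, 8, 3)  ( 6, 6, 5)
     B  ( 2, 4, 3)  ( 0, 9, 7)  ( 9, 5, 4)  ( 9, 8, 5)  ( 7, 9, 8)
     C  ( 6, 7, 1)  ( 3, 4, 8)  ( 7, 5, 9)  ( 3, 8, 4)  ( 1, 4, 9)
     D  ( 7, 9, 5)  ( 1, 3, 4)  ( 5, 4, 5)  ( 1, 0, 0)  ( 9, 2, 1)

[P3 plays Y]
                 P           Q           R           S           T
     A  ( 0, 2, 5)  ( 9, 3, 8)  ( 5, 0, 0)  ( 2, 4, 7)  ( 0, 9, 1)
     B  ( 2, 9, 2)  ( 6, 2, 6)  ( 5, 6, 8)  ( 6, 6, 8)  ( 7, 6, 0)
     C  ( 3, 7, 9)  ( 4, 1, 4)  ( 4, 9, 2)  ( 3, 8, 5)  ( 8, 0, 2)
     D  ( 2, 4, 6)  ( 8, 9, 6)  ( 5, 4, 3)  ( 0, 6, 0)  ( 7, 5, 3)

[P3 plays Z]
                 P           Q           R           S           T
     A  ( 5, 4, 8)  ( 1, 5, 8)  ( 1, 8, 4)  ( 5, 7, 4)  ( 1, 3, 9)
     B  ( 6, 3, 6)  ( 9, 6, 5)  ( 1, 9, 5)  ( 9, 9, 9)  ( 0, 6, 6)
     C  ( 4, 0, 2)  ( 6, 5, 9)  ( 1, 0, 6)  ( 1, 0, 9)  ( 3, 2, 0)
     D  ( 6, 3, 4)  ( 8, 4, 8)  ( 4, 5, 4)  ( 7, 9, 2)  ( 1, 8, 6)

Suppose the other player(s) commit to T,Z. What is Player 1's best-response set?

P1 best: {C}

u_1(A vs T,Z) = 1
u_1(B vs T,Z) = 0
u_1(C vs T,Z) = 3
u_1(D vs T,Z) = 1
max payoff 3 at {C}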